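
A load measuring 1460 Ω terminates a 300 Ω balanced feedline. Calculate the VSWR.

VSWR ≈ 4.87

For a purely resistive load, VSWR = R_L/Z_0 or Z_0/R_L (whichever > 1) = 1460/300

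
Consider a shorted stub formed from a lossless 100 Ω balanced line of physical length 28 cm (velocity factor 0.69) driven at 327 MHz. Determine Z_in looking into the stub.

Z_in ≈ −j37.9 Ω

λ = v/f = 0.69·c / 327 MHz = 0.633 m
βl = 2π·l/λ = 2π × 0.442 = 159°
tan(βl) = -0.379
For a shorted stub, Z_in = jZ_0·tan(βl)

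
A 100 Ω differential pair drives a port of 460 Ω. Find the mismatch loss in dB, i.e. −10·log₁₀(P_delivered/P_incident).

mismatch loss ≈ 2.32 dB

Γ = (460 − 100)/(460 + 100) = 0.643
|Γ|² = 0.413, so P_del/P_inc = 1 − |Γ|² = 0.587
ML = −10·log₁₀(1 − |Γ|²)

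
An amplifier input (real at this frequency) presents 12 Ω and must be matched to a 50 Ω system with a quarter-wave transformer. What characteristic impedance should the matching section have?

Z_qwt = √(Z_0·R_L) = √(50 × 12) = √600

Z_qwt ≈ 24.5 Ω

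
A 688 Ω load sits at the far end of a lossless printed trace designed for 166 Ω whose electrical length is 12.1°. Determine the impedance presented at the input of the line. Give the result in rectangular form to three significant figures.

tan(βl) = tan(12.1°) = 0.214
Z_in = Z_0·(Z_L + jZ_0·tanβl)/(Z_0 + jZ_L·tanβl)
     = 166·(688 + j35.6)/(166 + j147)

Z_in ≈ 402 − j322 Ω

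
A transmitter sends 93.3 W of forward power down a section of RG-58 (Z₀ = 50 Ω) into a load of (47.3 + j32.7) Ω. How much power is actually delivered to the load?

P_delivered ≈ 83.8 W

|Γ| = |(-2.7 + j32.7)/(97.3 + j32.7)| = 0.32
|Γ|² = 0.102
P_refl = |Γ|²·P_inc = 9.53 W, P_del = (1 − |Γ|²)·P_inc = 83.8 W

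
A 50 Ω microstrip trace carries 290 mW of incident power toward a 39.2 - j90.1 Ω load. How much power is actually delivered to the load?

P_delivered ≈ 141 mW

|Γ| = |(-10.8 − j90.1)/(89.2 − j90.1)| = 0.716
|Γ|² = 0.512
P_refl = |Γ|²·P_inc = 149 mW, P_del = (1 − |Γ|²)·P_inc = 141 mW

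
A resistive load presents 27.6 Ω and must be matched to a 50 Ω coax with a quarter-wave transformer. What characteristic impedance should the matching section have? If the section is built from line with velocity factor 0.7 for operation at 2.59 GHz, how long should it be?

Z_qwt ≈ 37.1 Ω; length ≈ 2.03 cm

Z_qwt = √(Z_0·R_L) = √(50 × 27.6) = √1380
λ = 0.7·c/f = 0.0811 m, so l = λ/4 = 0.0203 m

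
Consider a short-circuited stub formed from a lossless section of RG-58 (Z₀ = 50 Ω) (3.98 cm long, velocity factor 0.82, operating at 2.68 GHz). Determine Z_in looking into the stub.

λ = v/f = 0.82·c / 2.68 GHz = 0.0918 m
βl = 2π·l/λ = 2π × 0.434 = 156°
tan(βl) = -0.443
For a short-circuited stub, Z_in = jZ_0·tan(βl)

Z_in ≈ −j22.2 Ω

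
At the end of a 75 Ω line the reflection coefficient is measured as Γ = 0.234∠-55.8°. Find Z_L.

Z_L ≈ 89.5 − j36.7 Ω

Z_L = Z_0·(1 + Γ)/(1 − Γ) = 75·(1.13 − j0.194)/(0.868 + j0.194)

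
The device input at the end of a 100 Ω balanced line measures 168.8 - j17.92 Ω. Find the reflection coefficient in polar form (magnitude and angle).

Γ = (Z_L − Z_0)/(Z_L + Z_0) = (68.8 − j17.92)/(268.8 − j17.92)
|Γ| = 71.1/269 = 0.264

Γ ≈ 0.264 ∠ -10.8°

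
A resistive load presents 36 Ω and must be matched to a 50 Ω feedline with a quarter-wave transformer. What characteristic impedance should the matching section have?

Z_qwt ≈ 42.4 Ω

Z_qwt = √(Z_0·R_L) = √(50 × 36) = √1800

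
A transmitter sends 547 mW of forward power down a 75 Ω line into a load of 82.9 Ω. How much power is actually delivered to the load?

Γ = (82.9 − 75)/(82.9 + 75) = 0.05
|Γ|² = 0.0025
P_refl = |Γ|²·P_inc = 1.37 mW, P_del = (1 − |Γ|²)·P_inc = 546 mW

P_delivered ≈ 546 mW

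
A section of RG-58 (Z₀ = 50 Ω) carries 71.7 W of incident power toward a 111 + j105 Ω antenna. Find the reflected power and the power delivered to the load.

P_reflected ≈ 28.6 W; P_delivered ≈ 43.1 W

|Γ| = |(61 + j105)/(161 + j105)| = 0.632
|Γ|² = 0.399
P_refl = |Γ|²·P_inc = 28.6 W, P_del = (1 − |Γ|²)·P_inc = 43.1 W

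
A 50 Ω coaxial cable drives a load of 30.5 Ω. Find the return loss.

Γ = (30.5 − 50)/(30.5 + 50) = -0.242
RL = −20·log₁₀|Γ| = −20·log₁₀(0.242)

RL ≈ 12.3 dB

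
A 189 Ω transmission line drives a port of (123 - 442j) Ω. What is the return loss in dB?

RL ≈ 1.66 dB

Γ = (-66 − j442)/(312 − j442), |Γ| = 0.826
RL = −20·log₁₀|Γ| = −20·log₁₀(0.826)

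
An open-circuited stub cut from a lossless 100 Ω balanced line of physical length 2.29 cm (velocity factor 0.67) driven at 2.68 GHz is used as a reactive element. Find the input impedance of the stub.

Z_in ≈ +j36.2 Ω

λ = v/f = 0.67·c / 2.68 GHz = 0.075 m
βl = 2π·l/λ = 2π × 0.305 = 110°
tan(βl) = -2.76
For an open-circuited stub, Z_in = −jZ_0·cot(βl) = −jZ_0/tan(βl)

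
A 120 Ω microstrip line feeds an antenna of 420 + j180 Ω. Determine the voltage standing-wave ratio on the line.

VSWR ≈ 4.19

Γ = (Z_L − Z_0)/(Z_L + Z_0) = (300 + j180)/(540 + j180)
|Γ| = 350/569 = 0.615
VSWR = (1 + |Γ|)/(1 − |Γ|) = 1.61/0.385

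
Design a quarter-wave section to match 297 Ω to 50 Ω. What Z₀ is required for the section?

Z_qwt ≈ 122 Ω

Z_qwt = √(Z_0·R_L) = √(50 × 297) = √14850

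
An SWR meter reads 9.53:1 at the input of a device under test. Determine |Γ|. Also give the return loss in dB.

|Γ| ≈ 0.81; return loss ≈ 1.83 dB

|Γ| = (S − 1)/(S + 1) = (9.53 − 1)/(9.53 + 1) = 8.53/10.5
RL = −20·log₁₀|Γ| = −20·log₁₀(0.81)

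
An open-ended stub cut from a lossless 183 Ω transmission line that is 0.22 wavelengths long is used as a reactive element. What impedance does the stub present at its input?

βl = 2π × 0.22 = 79.2°
tan(βl) = 5.24
For an open-ended stub, Z_in = −jZ_0·cot(βl) = −jZ_0/tan(βl)

Z_in ≈ −j34.9 Ω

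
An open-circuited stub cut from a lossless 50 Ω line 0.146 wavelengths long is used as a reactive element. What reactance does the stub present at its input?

βl = 2π × 0.146 = 52.6°
tan(βl) = 1.31
For an open-circuited stub, Z_in = −jZ_0·cot(βl) = −jZ_0/tan(βl)

X_in ≈ -38.3 Ω (capacitive)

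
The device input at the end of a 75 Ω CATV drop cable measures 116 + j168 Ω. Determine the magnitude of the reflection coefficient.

Γ = (Z_L − Z_0)/(Z_L + Z_0) = (41 + j168)/(191 + j168)
|Γ| = 173/254

|Γ| ≈ 0.68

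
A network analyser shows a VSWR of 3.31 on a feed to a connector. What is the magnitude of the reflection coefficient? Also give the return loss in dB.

|Γ| ≈ 0.536; return loss ≈ 5.42 dB

|Γ| = (S − 1)/(S + 1) = (3.31 − 1)/(3.31 + 1) = 2.31/4.31
RL = −20·log₁₀|Γ| = −20·log₁₀(0.536)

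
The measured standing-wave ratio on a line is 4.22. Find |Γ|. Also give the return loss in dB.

|Γ| ≈ 0.617; return loss ≈ 4.2 dB

|Γ| = (S − 1)/(S + 1) = (4.22 − 1)/(4.22 + 1) = 3.22/5.22
RL = −20·log₁₀|Γ| = −20·log₁₀(0.617)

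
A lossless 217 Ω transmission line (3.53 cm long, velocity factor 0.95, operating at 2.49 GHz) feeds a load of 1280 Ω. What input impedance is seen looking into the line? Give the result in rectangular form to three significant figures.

λ = v/f = 0.95·c / 2.49 GHz = 0.114 m
βl = 2π·l/λ = 2π × 0.308 = 111°
tan(βl) = tan(111°) = -2.6
Z_in = Z_0·(Z_L + jZ_0·tanβl)/(Z_0 + jZ_L·tanβl)
     = 217·(1280 − j564)/(217 − j3330)

Z_in ≈ 42 + j80.7 Ω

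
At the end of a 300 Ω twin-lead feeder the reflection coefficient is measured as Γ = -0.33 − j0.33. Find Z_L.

Z_L ≈ 125 − j105 Ω

Z_L = Z_0·(1 + Γ)/(1 − Γ) = 300·(0.67 − j0.33)/(1.33 + j0.33)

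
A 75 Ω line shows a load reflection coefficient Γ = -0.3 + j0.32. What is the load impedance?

Z_L ≈ 33.8 + j26.8 Ω

Z_L = Z_0·(1 + Γ)/(1 − Γ) = 75·(0.7 + j0.32)/(1.3 − j0.32)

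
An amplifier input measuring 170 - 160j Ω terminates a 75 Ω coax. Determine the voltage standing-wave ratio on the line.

Γ = (Z_L − Z_0)/(Z_L + Z_0) = (95 − j160)/(245 − j160)
|Γ| = 186/293 = 0.636
VSWR = (1 + |Γ|)/(1 − |Γ|) = 1.64/0.364

VSWR ≈ 4.49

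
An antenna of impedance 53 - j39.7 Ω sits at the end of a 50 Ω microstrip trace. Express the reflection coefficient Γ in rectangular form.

Γ = (Z_L − Z_0)/(Z_L + Z_0) = (3 − j39.7)/(103 − j39.7)

Γ ≈ 0.155 − j0.326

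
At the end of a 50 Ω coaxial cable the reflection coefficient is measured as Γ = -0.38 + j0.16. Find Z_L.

Z_L ≈ 21.5 + j8.29 Ω

Z_L = Z_0·(1 + Γ)/(1 − Γ) = 50·(0.62 + j0.16)/(1.38 − j0.16)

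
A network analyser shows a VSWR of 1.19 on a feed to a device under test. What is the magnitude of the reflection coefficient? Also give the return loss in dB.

|Γ| ≈ 0.0868; return loss ≈ 21.2 dB

|Γ| = (S − 1)/(S + 1) = (1.19 − 1)/(1.19 + 1) = 0.19/2.19
RL = −20·log₁₀|Γ| = −20·log₁₀(0.0868)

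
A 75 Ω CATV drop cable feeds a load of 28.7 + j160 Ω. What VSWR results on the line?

VSWR ≈ 14.8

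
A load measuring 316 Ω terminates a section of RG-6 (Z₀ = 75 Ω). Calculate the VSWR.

Γ = (316 − 75)/(316 + 75) = 0.616
VSWR = (1 + 0.616)/(1 − 0.616)

VSWR ≈ 4.21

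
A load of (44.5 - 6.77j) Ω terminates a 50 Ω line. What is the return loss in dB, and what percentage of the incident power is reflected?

Γ = (-5.5 − j6.77)/(94.5 − j6.77), |Γ| = 0.0921
RL = −20·log₁₀(0.0921) = 20.7 dB
P_refl/P_inc = |Γ|² = 0.00848

RL ≈ 20.7 dB; 0.848% of incident power reflected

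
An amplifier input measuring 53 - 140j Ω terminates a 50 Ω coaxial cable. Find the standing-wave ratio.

VSWR ≈ 9.29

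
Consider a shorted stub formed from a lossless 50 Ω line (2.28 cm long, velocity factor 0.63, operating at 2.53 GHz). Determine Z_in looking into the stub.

λ = v/f = 0.63·c / 2.53 GHz = 0.0747 m
βl = 2π·l/λ = 2π × 0.305 = 110°
tan(βl) = -2.77
For a shorted stub, Z_in = jZ_0·tan(βl)

Z_in ≈ −j138 Ω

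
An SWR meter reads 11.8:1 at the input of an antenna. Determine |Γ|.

|Γ| ≈ 0.844

|Γ| = (S − 1)/(S + 1) = (11.8 − 1)/(11.8 + 1) = 10.8/12.8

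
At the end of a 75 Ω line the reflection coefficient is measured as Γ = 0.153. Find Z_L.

Z_L ≈ 102 Ω

Z_L = Z_0·(1 + Γ)/(1 − Γ) = 75·(1.15)/(0.847)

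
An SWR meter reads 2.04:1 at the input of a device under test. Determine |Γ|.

|Γ| = (S − 1)/(S + 1) = (2.04 − 1)/(2.04 + 1) = 1.04/3.04

|Γ| ≈ 0.342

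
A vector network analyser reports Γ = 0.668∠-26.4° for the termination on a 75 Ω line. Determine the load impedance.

Z_L ≈ 166 − j179 Ω

Z_L = Z_0·(1 + Γ)/(1 − Γ) = 75·(1.6 − j0.297)/(0.402 + j0.297)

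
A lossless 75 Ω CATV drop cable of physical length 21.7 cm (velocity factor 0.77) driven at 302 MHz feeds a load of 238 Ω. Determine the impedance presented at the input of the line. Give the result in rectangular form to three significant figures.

Z_in ≈ 24.6 + j14.5 Ω

λ = v/f = 0.77·c / 302 MHz = 0.765 m
βl = 2π·l/λ = 2π × 0.284 = 102°
tan(βl) = tan(102°) = -4.65
Z_in = Z_0·(Z_L + jZ_0·tanβl)/(Z_0 + jZ_L·tanβl)
     = 75·(238 − j349)/(75 − j1110)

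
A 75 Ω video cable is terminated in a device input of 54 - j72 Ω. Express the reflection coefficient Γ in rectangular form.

Γ = (Z_L − Z_0)/(Z_L + Z_0) = (-21 − j72)/(129 − j72)

Γ ≈ 0.113 − j0.495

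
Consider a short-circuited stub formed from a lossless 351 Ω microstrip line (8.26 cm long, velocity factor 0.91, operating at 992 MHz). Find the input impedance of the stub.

λ = v/f = 0.91·c / 992 MHz = 0.275 m
βl = 2π·l/λ = 2π × 0.3 = 108°
tan(βl) = -3.07
For a short-circuited stub, Z_in = jZ_0·tan(βl)

Z_in ≈ −j1080 Ω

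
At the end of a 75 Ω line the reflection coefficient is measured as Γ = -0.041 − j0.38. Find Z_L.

Z_L = Z_0·(1 + Γ)/(1 − Γ) = 75·(0.959 − j0.38)/(1.04 + j0.38)

Z_L ≈ 52.1 − j46.4 Ω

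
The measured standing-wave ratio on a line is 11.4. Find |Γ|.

|Γ| ≈ 0.839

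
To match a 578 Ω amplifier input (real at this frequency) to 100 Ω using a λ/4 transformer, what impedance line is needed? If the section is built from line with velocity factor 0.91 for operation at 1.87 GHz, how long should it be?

Z_qwt = √(Z_0·R_L) = √(100 × 578) = √57800
λ = 0.91·c/f = 0.146 m, so l = λ/4 = 0.0365 m

Z_qwt ≈ 240 Ω; length ≈ 3.65 cm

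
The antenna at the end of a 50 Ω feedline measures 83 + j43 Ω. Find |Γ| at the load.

|Γ| ≈ 0.388

Γ = (Z_L − Z_0)/(Z_L + Z_0) = (33 + j43)/(133 + j43)
|Γ| = 54.2/140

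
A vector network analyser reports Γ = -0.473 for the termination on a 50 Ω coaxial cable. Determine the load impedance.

Z_L ≈ 17.9 Ω

Z_L = Z_0·(1 + Γ)/(1 − Γ) = 50·(0.527)/(1.47)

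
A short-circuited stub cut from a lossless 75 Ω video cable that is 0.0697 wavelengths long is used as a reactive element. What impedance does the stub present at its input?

βl = 2π × 0.0697 = 25.1°
tan(βl) = 0.468
For a short-circuited stub, Z_in = jZ_0·tan(βl)

Z_in ≈ +j35.1 Ω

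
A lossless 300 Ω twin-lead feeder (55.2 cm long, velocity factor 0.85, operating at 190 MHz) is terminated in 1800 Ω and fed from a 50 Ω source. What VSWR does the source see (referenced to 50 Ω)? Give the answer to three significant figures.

VSWR ≈ 26.5

λ = v/f = 0.85·c / 190 MHz = 1.34 m
βl = 2π·l/λ = 2π × 0.411 = 148°
tan(βl) = -0.623
Z_in = Z_0·(Z_L + jZ_0·tanβl)/(Z_0 + jZ_L·tanβl) = 167 + j437 Ω
Γ_s = (Z_in − Z_s)/(Z_in + Z_s) = (117 + j437)/(217 + j437), |Γ_s| = 0.927
VSWR = (1 + |Γ_s|)/(1 − |Γ_s|)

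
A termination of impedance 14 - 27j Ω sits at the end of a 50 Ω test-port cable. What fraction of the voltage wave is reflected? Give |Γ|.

|Γ| ≈ 0.648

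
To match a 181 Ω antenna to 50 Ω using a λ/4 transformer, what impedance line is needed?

Z_qwt = √(Z_0·R_L) = √(50 × 181) = √9050

Z_qwt ≈ 95.1 Ω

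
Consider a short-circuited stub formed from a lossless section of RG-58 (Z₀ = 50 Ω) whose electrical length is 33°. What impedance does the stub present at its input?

tan(βl) = 0.649
For a short-circuited stub, Z_in = jZ_0·tan(βl)

Z_in ≈ +j32.5 Ω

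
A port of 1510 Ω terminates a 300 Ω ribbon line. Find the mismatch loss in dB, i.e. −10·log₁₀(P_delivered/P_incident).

mismatch loss ≈ 2.57 dB

Γ = (1510 − 300)/(1510 + 300) = 0.669
|Γ|² = 0.447, so P_del/P_inc = 1 − |Γ|² = 0.553
ML = −10·log₁₀(1 − |Γ|²)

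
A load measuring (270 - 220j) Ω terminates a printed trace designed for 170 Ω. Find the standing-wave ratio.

VSWR ≈ 2.93

Γ = (Z_L − Z_0)/(Z_L + Z_0) = (100 − j220)/(440 − j220)
|Γ| = 242/492 = 0.491
VSWR = (1 + |Γ|)/(1 − |Γ|) = 1.49/0.509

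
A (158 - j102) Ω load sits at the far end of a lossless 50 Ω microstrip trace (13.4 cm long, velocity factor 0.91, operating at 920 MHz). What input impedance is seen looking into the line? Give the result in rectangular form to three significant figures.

λ = v/f = 0.91·c / 920 MHz = 0.297 m
βl = 2π·l/λ = 2π × 0.452 = 163°
tan(βl) = tan(163°) = -0.314
Z_in = Z_0·(Z_L + jZ_0·tanβl)/(Z_0 + jZ_L·tanβl)
     = 50·(158 − j118)/(18 − j49.6)

Z_in ≈ 156 + j103 Ω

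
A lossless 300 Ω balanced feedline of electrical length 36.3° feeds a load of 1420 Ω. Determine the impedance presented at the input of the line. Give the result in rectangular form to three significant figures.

Z_in ≈ 167 − j360 Ω

tan(βl) = tan(36.3°) = 0.735
Z_in = Z_0·(Z_L + jZ_0·tanβl)/(Z_0 + jZ_L·tanβl)
     = 300·(1420 + j220)/(300 + j1040)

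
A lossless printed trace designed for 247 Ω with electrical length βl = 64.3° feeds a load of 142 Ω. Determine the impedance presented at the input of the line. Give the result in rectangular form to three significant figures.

tan(βl) = tan(64.3°) = 2.08
Z_in = Z_0·(Z_L + jZ_0·tanβl)/(Z_0 + jZ_L·tanβl)
     = 247·(142 + j513)/(247 + j295)

Z_in ≈ 311 + j142 Ω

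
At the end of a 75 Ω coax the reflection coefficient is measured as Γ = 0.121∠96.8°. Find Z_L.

Z_L ≈ 70.8 + j17.3 Ω

Z_L = Z_0·(1 + Γ)/(1 − Γ) = 75·(0.986 + j0.12)/(1.01 − j0.12)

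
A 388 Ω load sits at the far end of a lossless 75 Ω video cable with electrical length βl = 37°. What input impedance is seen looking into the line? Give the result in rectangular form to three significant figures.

tan(βl) = tan(37°) = 0.754
Z_in = Z_0·(Z_L + jZ_0·tanβl)/(Z_0 + jZ_L·tanβl)
     = 75·(388 + j56.5)/(75 + j292)

Z_in ≈ 37.6 − j89.9 Ω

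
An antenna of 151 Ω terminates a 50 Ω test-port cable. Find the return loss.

Γ = (151 − 50)/(151 + 50) = 0.502
RL = −20·log₁₀|Γ| = −20·log₁₀(0.502)

RL ≈ 5.98 dB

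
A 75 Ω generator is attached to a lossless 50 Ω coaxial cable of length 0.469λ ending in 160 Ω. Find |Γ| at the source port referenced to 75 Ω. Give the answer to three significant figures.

|Γ| ≈ 0.384

βl = 2π × 0.469 = 169°
tan(βl) = -0.197
Z_in = Z_0·(Z_L + jZ_0·tanβl)/(Z_0 + jZ_L·tanβl) = 119 + j65.2 Ω
Γ_s = (Z_in − Z_s)/(Z_in + Z_s) = (43.9 + j65.2)/(194 + j65.2), |Γ_s| = 0.384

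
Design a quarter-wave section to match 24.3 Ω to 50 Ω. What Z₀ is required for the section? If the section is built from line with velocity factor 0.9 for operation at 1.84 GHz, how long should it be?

Z_qwt ≈ 34.9 Ω; length ≈ 3.67 cm

Z_qwt = √(Z_0·R_L) = √(50 × 24.3) = √1215
λ = 0.9·c/f = 0.147 m, so l = λ/4 = 0.0367 m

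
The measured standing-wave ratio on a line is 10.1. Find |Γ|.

|Γ| = (S − 1)/(S + 1) = (10.1 − 1)/(10.1 + 1) = 9.1/11.1

|Γ| ≈ 0.82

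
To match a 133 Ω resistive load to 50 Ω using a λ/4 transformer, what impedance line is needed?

Z_qwt = √(Z_0·R_L) = √(50 × 133) = √6650

Z_qwt ≈ 81.5 Ω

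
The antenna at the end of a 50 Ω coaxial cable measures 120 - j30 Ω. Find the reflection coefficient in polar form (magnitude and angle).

Γ = (Z_L − Z_0)/(Z_L + Z_0) = (70 − j30)/(170 − j30)
|Γ| = 76.2/173 = 0.441

Γ ≈ 0.441 ∠ -13.2°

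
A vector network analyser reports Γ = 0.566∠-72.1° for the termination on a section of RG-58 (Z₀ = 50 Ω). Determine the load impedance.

Z_L ≈ 34.9 − j55.4 Ω

Z_L = Z_0·(1 + Γ)/(1 − Γ) = 50·(1.17 − j0.539)/(0.826 + j0.539)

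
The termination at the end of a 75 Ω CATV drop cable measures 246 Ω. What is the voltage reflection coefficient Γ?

Γ = 0.533

Γ = (Z_L − Z_0)/(Z_L + Z_0) = (246 − 75)/(246 + 75) = 171/321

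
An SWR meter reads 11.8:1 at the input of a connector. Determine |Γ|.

|Γ| = (S − 1)/(S + 1) = (11.8 − 1)/(11.8 + 1) = 10.8/12.8

|Γ| ≈ 0.844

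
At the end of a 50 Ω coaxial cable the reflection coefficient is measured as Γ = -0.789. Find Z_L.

Z_L ≈ 5.9 Ω

Z_L = Z_0·(1 + Γ)/(1 − Γ) = 50·(0.211)/(1.79)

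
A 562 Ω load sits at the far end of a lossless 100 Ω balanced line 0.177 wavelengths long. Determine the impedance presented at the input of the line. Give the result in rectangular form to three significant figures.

Z_in ≈ 22 − j47.4 Ω

βl = 2π × 0.177 = 63.7°
tan(βl) = tan(63.7°) = 2.03
Z_in = Z_0·(Z_L + jZ_0·tanβl)/(Z_0 + jZ_L·tanβl)
     = 100·(562 + j203)/(100 + j1140)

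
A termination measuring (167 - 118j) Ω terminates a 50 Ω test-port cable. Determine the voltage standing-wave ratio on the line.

Γ = (Z_L − Z_0)/(Z_L + Z_0) = (117 − j118)/(217 − j118)
|Γ| = 166/247 = 0.673
VSWR = (1 + |Γ|)/(1 − |Γ|) = 1.67/0.327

VSWR ≈ 5.11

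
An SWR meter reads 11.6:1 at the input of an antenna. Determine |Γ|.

|Γ| = (S − 1)/(S + 1) = (11.6 − 1)/(11.6 + 1) = 10.6/12.6

|Γ| ≈ 0.841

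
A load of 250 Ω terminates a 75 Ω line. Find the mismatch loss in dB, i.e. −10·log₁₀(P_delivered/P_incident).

mismatch loss ≈ 1.49 dB

Γ = (250 − 75)/(250 + 75) = 0.538
|Γ|² = 0.29, so P_del/P_inc = 1 − |Γ|² = 0.71
ML = −10·log₁₀(1 − |Γ|²)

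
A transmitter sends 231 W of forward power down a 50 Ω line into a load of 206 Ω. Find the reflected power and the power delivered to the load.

Γ = (206 − 50)/(206 + 50) = 0.609
|Γ|² = 0.371
P_refl = |Γ|²·P_inc = 85.8 W, P_del = (1 − |Γ|²)·P_inc = 145 W

P_reflected ≈ 85.8 W; P_delivered ≈ 145 W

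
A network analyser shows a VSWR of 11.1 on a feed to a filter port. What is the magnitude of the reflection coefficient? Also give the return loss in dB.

|Γ| = (S − 1)/(S + 1) = (11.1 − 1)/(11.1 + 1) = 10.1/12.1
RL = −20·log₁₀|Γ| = −20·log₁₀(0.835)

|Γ| ≈ 0.835; return loss ≈ 1.57 dB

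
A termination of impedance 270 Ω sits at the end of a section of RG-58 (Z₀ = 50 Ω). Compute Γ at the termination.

Γ = (Z_L − Z_0)/(Z_L + Z_0) = (270 − 50)/(270 + 50) = 220/320

Γ = 0.688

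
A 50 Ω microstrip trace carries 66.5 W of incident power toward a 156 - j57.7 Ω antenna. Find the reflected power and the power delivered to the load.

|Γ| = |(106 − j57.7)/(206 − j57.7)| = 0.564
|Γ|² = 0.318
P_refl = |Γ|²·P_inc = 21.2 W, P_del = (1 − |Γ|²)·P_inc = 45.3 W

P_reflected ≈ 21.2 W; P_delivered ≈ 45.3 W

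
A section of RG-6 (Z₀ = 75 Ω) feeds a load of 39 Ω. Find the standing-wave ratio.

VSWR ≈ 1.92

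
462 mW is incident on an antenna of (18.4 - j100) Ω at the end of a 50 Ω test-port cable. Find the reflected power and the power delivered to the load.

|Γ| = |(-31.6 − j100)/(68.4 − j100)| = 0.866
|Γ|² = 0.749
P_refl = |Γ|²·P_inc = 346 mW, P_del = (1 − |Γ|²)·P_inc = 116 mW

P_reflected ≈ 346 mW; P_delivered ≈ 116 mW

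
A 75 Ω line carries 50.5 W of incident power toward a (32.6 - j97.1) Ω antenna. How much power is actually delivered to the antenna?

P_delivered ≈ 23.5 W

|Γ| = |(-42.4 − j97.1)/(107.6 − j97.1)| = 0.731
|Γ|² = 0.534
P_refl = |Γ|²·P_inc = 27 W, P_del = (1 − |Γ|²)·P_inc = 23.5 W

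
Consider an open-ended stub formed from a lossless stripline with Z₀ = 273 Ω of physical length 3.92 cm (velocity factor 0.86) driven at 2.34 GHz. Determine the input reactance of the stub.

X_in ≈ 213 Ω (inductive)

λ = v/f = 0.86·c / 2.34 GHz = 0.11 m
βl = 2π·l/λ = 2π × 0.356 = 128°
tan(βl) = -1.28
For an open-ended stub, Z_in = −jZ_0·cot(βl) = −jZ_0/tan(βl)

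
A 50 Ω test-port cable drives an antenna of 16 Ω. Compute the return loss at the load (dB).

Γ = (16 − 50)/(16 + 50) = -0.515
RL = −20·log₁₀|Γ| = −20·log₁₀(0.515)

RL ≈ 5.76 dB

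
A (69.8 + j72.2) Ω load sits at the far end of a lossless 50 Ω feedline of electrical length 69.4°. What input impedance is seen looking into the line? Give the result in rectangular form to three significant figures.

Z_in ≈ 25.8 − j38.5 Ω

tan(βl) = tan(69.4°) = 2.66
Z_in = Z_0·(Z_L + jZ_0·tanβl)/(Z_0 + jZ_L·tanβl)
     = 50·(69.8 + j205)/(-142 + j186)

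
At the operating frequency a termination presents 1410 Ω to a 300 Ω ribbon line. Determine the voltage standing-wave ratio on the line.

Γ = (1410 − 300)/(1410 + 300) = 0.649
VSWR = (1 + 0.649)/(1 − 0.649)

VSWR ≈ 4.7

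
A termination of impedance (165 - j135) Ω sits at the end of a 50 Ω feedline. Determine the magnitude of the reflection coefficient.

|Γ| ≈ 0.699

Γ = (Z_L − Z_0)/(Z_L + Z_0) = (115 − j135)/(215 − j135)
|Γ| = 177/254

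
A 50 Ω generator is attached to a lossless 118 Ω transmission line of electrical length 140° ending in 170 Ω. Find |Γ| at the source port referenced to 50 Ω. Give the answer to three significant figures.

|Γ| ≈ 0.464

tan(βl) = -0.839
Z_in = Z_0·(Z_L + jZ_0·tanβl)/(Z_0 + jZ_L·tanβl) = 118 + j43.3 Ω
Γ_s = (Z_in − Z_s)/(Z_in + Z_s) = (67.7 + j43.3)/(168 + j43.3), |Γ_s| = 0.464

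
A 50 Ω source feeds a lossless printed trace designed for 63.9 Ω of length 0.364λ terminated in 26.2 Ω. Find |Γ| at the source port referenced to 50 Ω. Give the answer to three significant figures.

|Γ| ≈ 0.448

βl = 2π × 0.364 = 131°
tan(βl) = -1.15
Z_in = Z_0·(Z_L + jZ_0·tanβl)/(Z_0 + jZ_L·tanβl) = 49.7 − j50 Ω
Γ_s = (Z_in − Z_s)/(Z_in + Z_s) = (-0.26 − j50)/(99.7 − j50), |Γ_s| = 0.448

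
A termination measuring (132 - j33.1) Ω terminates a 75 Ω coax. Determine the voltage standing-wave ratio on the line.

Γ = (Z_L − Z_0)/(Z_L + Z_0) = (57 − j33.1)/(207 − j33.1)
|Γ| = 65.9/210 = 0.314
VSWR = (1 + |Γ|)/(1 − |Γ|) = 1.31/0.686

VSWR ≈ 1.92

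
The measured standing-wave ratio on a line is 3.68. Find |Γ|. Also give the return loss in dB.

|Γ| = (S − 1)/(S + 1) = (3.68 − 1)/(3.68 + 1) = 2.68/4.68
RL = −20·log₁₀|Γ| = −20·log₁₀(0.573)

|Γ| ≈ 0.573; return loss ≈ 4.84 dB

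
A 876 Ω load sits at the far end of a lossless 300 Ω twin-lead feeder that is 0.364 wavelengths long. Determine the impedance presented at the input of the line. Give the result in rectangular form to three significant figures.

Z_in ≈ 166 + j212 Ω

βl = 2π × 0.364 = 131°
tan(βl) = tan(131°) = -1.15
Z_in = Z_0·(Z_L + jZ_0·tanβl)/(Z_0 + jZ_L·tanβl)
     = 300·(876 − j345)/(300 − j1010)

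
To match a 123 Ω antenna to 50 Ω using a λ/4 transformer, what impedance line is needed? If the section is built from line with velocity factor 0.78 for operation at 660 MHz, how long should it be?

Z_qwt ≈ 78.4 Ω; length ≈ 8.86 cm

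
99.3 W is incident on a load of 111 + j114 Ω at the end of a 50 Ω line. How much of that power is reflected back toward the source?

|Γ| = |(61 + j114)/(161 + j114)| = 0.655
|Γ|² = 0.43
P_refl = |Γ|²·P_inc = 42.7 W, P_del = (1 − |Γ|²)·P_inc = 56.6 W

P_reflected ≈ 42.7 W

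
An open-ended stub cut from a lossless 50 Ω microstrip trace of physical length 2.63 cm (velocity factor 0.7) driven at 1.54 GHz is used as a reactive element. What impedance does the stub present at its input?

Z_in ≈ −j18.8 Ω

λ = v/f = 0.7·c / 1.54 GHz = 0.136 m
βl = 2π·l/λ = 2π × 0.193 = 69.4°
tan(βl) = 2.66
For an open-ended stub, Z_in = −jZ_0·cot(βl) = −jZ_0/tan(βl)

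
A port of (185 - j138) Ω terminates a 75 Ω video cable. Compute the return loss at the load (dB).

RL ≈ 4.44 dB

Γ = (110 − j138)/(260 − j138), |Γ| = 0.6
RL = −20·log₁₀|Γ| = −20·log₁₀(0.6)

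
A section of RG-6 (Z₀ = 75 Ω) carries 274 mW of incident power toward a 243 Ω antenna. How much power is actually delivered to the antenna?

P_delivered ≈ 198 mW

Γ = (243 − 75)/(243 + 75) = 0.528
|Γ|² = 0.279
P_refl = |Γ|²·P_inc = 76.5 mW, P_del = (1 − |Γ|²)·P_inc = 198 mW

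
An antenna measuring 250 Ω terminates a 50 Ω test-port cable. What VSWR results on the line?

Γ = (250 − 50)/(250 + 50) = 0.667
VSWR = (1 + 0.667)/(1 − 0.667)

VSWR ≈ 5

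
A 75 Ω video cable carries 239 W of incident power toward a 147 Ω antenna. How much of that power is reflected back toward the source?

Γ = (147 − 75)/(147 + 75) = 0.324
|Γ|² = 0.105
P_refl = |Γ|²·P_inc = 25.1 W, P_del = (1 − |Γ|²)·P_inc = 214 W

P_reflected ≈ 25.1 W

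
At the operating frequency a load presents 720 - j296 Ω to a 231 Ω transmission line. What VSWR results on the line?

Γ = (Z_L − Z_0)/(Z_L + Z_0) = (489 − j296)/(951 − j296)
|Γ| = 572/996 = 0.574
VSWR = (1 + |Γ|)/(1 − |Γ|) = 1.57/0.426

VSWR ≈ 3.69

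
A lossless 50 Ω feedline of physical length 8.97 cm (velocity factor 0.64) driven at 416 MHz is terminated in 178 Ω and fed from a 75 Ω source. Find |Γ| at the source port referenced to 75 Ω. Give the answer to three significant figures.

|Γ| ≈ 0.667

λ = v/f = 0.64·c / 416 MHz = 0.462 m
βl = 2π·l/λ = 2π × 0.194 = 70°
tan(βl) = 2.74
Z_in = Z_0·(Z_L + jZ_0·tanβl)/(Z_0 + jZ_L·tanβl) = 15.7 − j16.6 Ω
Γ_s = (Z_in − Z_s)/(Z_in + Z_s) = (-59.3 − j16.6)/(90.7 − j16.6), |Γ_s| = 0.667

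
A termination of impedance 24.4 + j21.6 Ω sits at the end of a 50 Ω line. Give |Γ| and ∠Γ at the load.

Γ ≈ 0.432 ∠ 124°

Γ = (Z_L − Z_0)/(Z_L + Z_0) = (-25.6 + j21.6)/(74.4 + j21.6)
|Γ| = 33.5/77.5 = 0.432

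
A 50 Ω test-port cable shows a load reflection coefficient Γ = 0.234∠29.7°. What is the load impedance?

Z_L = Z_0·(1 + Γ)/(1 − Γ) = 50·(1.2 + j0.116)/(0.797 − j0.116)

Z_L ≈ 72.9 + j17.9 Ω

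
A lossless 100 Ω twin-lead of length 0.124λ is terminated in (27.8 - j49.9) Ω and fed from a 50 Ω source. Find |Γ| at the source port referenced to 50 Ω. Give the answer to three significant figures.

|Γ| ≈ 0.488

βl = 2π × 0.124 = 44.6°
tan(βl) = 0.988
Z_in = Z_0·(Z_L + jZ_0·tanβl)/(Z_0 + jZ_L·tanβl) = 23.8 + j28.3 Ω
Γ_s = (Z_in − Z_s)/(Z_in + Z_s) = (-26.2 + j28.3)/(73.8 + j28.3), |Γ_s| = 0.488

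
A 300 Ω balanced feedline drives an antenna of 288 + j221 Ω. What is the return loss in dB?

RL ≈ 9.06 dB

Γ = (-12 + j221)/(588 + j221), |Γ| = 0.352
RL = −20·log₁₀|Γ| = −20·log₁₀(0.352)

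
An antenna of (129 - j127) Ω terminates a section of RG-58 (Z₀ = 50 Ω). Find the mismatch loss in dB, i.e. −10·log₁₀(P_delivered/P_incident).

Γ = (79 − j127)/(179 − j127), |Γ| = 0.681
|Γ|² = 0.464, so P_del/P_inc = 1 − |Γ|² = 0.536
ML = −10·log₁₀(1 − |Γ|²)

mismatch loss ≈ 2.71 dB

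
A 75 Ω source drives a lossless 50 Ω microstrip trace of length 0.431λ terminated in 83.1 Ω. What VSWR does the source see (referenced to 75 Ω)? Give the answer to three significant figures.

VSWR ≈ 1.5

βl = 2π × 0.431 = 155°
tan(βl) = -0.463
Z_in = Z_0·(Z_L + jZ_0·tanβl)/(Z_0 + jZ_L·tanβl) = 63.4 + j25.6 Ω
Γ_s = (Z_in − Z_s)/(Z_in + Z_s) = (-11.6 + j25.6)/(138 + j25.6), |Γ_s| = 0.2
VSWR = (1 + |Γ_s|)/(1 − |Γ_s|)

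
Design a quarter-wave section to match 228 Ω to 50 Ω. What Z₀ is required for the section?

Z_qwt = √(Z_0·R_L) = √(50 × 228) = √11400

Z_qwt ≈ 107 Ω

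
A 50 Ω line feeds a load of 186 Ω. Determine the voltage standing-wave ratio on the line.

VSWR ≈ 3.72

For a purely resistive load, VSWR = R_L/Z_0 or Z_0/R_L (whichever > 1) = 186/50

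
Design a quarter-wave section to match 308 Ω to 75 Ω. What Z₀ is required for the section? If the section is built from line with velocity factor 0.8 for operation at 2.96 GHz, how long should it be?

Z_qwt ≈ 152 Ω; length ≈ 2.03 cm

Z_qwt = √(Z_0·R_L) = √(75 × 308) = √23100
λ = 0.8·c/f = 0.0811 m, so l = λ/4 = 0.0203 m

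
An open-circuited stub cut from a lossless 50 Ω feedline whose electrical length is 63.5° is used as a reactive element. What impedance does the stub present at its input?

Z_in ≈ −j24.9 Ω

tan(βl) = 2.01
For an open-circuited stub, Z_in = −jZ_0·cot(βl) = −jZ_0/tan(βl)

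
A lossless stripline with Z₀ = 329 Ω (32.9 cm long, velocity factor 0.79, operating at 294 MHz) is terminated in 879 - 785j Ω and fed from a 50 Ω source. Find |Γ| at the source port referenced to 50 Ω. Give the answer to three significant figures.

λ = v/f = 0.79·c / 294 MHz = 0.806 m
βl = 2π·l/λ = 2π × 0.408 = 147°
tan(βl) = -0.651
Z_in = Z_0·(Z_L + jZ_0·tanβl)/(Z_0 + jZ_L·tanβl) = 375 + j625 Ω
Γ_s = (Z_in − Z_s)/(Z_in + Z_s) = (325 + j625)/(425 + j625), |Γ_s| = 0.932

|Γ| ≈ 0.932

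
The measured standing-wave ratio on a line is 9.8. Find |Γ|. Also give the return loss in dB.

|Γ| = (S − 1)/(S + 1) = (9.8 − 1)/(9.8 + 1) = 8.8/10.8
RL = −20·log₁₀|Γ| = −20·log₁₀(0.815)

|Γ| ≈ 0.815; return loss ≈ 1.78 dB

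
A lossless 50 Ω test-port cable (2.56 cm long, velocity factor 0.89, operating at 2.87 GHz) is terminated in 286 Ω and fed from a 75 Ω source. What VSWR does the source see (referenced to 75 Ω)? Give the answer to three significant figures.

λ = v/f = 0.89·c / 2.87 GHz = 0.093 m
βl = 2π·l/λ = 2π × 0.275 = 99.1°
tan(βl) = -6.27
Z_in = Z_0·(Z_L + jZ_0·tanβl)/(Z_0 + jZ_L·tanβl) = 8.96 + j7.73 Ω
Γ_s = (Z_in − Z_s)/(Z_in + Z_s) = (-66 + j7.73)/(84 + j7.73), |Γ_s| = 0.789
VSWR = (1 + |Γ_s|)/(1 − |Γ_s|)

VSWR ≈ 8.46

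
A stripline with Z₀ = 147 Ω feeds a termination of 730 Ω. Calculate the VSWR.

VSWR ≈ 4.97

For a purely resistive load, VSWR = R_L/Z_0 or Z_0/R_L (whichever > 1) = 730/147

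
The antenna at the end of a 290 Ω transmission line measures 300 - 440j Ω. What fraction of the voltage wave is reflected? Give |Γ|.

|Γ| ≈ 0.598

Γ = (Z_L − Z_0)/(Z_L + Z_0) = (10 − j440)/(590 − j440)
|Γ| = 440/736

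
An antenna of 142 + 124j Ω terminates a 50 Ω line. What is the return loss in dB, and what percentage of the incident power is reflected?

RL ≈ 3.41 dB; 45.6% of incident power reflected

Γ = (92 + j124)/(192 + j124), |Γ| = 0.676
RL = −20·log₁₀(0.676) = 3.41 dB
P_refl/P_inc = |Γ|² = 0.456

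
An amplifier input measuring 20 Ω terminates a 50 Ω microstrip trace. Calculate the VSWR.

VSWR ≈ 2.5

Γ = (20 − 50)/(20 + 50) = -0.429
VSWR = (1 + 0.429)/(1 − 0.429)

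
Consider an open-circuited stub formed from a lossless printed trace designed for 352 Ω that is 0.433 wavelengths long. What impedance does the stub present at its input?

βl = 2π × 0.433 = 156°
tan(βl) = -0.448
For an open-circuited stub, Z_in = −jZ_0·cot(βl) = −jZ_0/tan(βl)

Z_in ≈ +j786 Ω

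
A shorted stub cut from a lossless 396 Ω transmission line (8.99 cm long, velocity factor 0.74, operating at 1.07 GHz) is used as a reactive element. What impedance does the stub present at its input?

Z_in ≈ −j176 Ω

λ = v/f = 0.74·c / 1.07 GHz = 0.207 m
βl = 2π·l/λ = 2π × 0.433 = 156°
tan(βl) = -0.445
For a shorted stub, Z_in = jZ_0·tan(βl)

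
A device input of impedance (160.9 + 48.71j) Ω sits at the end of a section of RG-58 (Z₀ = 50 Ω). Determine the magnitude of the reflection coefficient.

|Γ| ≈ 0.56

Γ = (Z_L − Z_0)/(Z_L + Z_0) = (110.9 + j48.71)/(210.9 + j48.71)
|Γ| = 121/216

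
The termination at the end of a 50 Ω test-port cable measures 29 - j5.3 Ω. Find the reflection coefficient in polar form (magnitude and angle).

Γ ≈ 0.274 ∠ -162°

Γ = (Z_L − Z_0)/(Z_L + Z_0) = (-21 − j5.3)/(79 − j5.3)
|Γ| = 21.7/79.2 = 0.274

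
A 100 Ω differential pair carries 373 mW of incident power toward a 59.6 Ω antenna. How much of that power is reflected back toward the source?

Γ = (59.6 − 100)/(59.6 + 100) = -0.253
|Γ|² = 0.0641
P_refl = |Γ|²·P_inc = 23.9 mW, P_del = (1 − |Γ|²)·P_inc = 349 mW

P_reflected ≈ 23.9 mW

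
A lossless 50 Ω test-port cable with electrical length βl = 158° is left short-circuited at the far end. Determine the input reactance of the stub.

tan(βl) = -0.404
For a short-circuited stub, Z_in = jZ_0·tan(βl)

X_in ≈ -20.2 Ω (capacitive)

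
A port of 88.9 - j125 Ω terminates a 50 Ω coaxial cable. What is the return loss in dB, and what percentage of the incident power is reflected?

Γ = (38.9 − j125)/(138.9 − j125), |Γ| = 0.701
RL = −20·log₁₀(0.701) = 3.09 dB
P_refl/P_inc = |Γ|² = 0.491

RL ≈ 3.09 dB; 49.1% of incident power reflected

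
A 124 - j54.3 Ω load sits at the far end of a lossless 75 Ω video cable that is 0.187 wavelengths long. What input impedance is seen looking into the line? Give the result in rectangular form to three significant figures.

Z_in ≈ 36.1 − j6.43 Ω

βl = 2π × 0.187 = 67.3°
tan(βl) = tan(67.3°) = 2.39
Z_in = Z_0·(Z_L + jZ_0·tanβl)/(Z_0 + jZ_L·tanβl)
     = 75·(124 + j125)/(205 + j297)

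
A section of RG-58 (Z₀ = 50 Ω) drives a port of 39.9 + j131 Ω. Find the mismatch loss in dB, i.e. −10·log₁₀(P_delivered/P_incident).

mismatch loss ≈ 5 dB

Γ = (-10.1 + j131)/(89.9 + j131), |Γ| = 0.827
|Γ|² = 0.684, so P_del/P_inc = 1 − |Γ|² = 0.316
ML = −10·log₁₀(1 − |Γ|²)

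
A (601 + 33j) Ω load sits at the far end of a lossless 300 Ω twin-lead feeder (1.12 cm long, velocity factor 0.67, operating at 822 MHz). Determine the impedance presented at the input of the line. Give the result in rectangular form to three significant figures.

Z_in ≈ 508 − j185 Ω

λ = v/f = 0.67·c / 822 MHz = 0.245 m
βl = 2π·l/λ = 2π × 0.0458 = 16.5°
tan(βl) = tan(16.5°) = 0.296
Z_in = Z_0·(Z_L + jZ_0·tanβl)/(Z_0 + jZ_L·tanβl)
     = 300·(601 + j122)/(290 + j178)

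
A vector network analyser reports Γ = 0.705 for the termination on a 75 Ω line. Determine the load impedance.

Z_L ≈ 433 Ω

Z_L = Z_0·(1 + Γ)/(1 − Γ) = 75·(1.71)/(0.295)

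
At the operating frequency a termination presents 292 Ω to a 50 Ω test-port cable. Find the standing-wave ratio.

For a purely resistive load, VSWR = R_L/Z_0 or Z_0/R_L (whichever > 1) = 292/50

VSWR ≈ 5.84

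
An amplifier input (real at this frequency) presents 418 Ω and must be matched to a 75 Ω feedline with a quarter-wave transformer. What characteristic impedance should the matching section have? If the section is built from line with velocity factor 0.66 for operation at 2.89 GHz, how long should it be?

Z_qwt = √(Z_0·R_L) = √(75 × 418) = √31350
λ = 0.66·c/f = 0.0685 m, so l = λ/4 = 0.0171 m

Z_qwt ≈ 177 Ω; length ≈ 1.71 cm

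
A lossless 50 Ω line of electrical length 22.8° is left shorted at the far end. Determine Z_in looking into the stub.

Z_in ≈ +j21 Ω

tan(βl) = 0.42
For a shorted stub, Z_in = jZ_0·tan(βl)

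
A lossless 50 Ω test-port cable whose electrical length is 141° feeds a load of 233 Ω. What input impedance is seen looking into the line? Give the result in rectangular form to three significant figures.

Z_in ≈ 25.3 + j55 Ω

tan(βl) = tan(141°) = -0.81
Z_in = Z_0·(Z_L + jZ_0·tanβl)/(Z_0 + jZ_L·tanβl)
     = 50·(233 − j40.5)/(50 − j189)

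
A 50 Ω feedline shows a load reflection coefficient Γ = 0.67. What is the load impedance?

Z_L ≈ 253 Ω

Z_L = Z_0·(1 + Γ)/(1 − Γ) = 50·(1.67)/(0.33)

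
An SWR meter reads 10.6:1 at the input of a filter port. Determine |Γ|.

|Γ| ≈ 0.828

|Γ| = (S − 1)/(S + 1) = (10.6 − 1)/(10.6 + 1) = 9.6/11.6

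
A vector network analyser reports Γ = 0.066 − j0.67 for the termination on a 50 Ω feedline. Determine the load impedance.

Z_L ≈ 20.7 − j50.7 Ω

Z_L = Z_0·(1 + Γ)/(1 − Γ) = 50·(1.07 − j0.67)/(0.934 + j0.67)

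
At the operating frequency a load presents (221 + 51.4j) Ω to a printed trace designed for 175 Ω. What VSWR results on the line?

VSWR ≈ 1.42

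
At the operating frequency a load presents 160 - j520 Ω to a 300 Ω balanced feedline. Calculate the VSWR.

Γ = (Z_L − Z_0)/(Z_L + Z_0) = (-140 − j520)/(460 − j520)
|Γ| = 539/694 = 0.776
VSWR = (1 + |Γ|)/(1 − |Γ|) = 1.78/0.224

VSWR ≈ 7.92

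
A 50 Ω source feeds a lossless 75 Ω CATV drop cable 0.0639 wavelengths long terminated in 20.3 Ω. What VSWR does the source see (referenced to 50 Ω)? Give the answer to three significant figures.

VSWR ≈ 2.97

βl = 2π × 0.0639 = 23°
tan(βl) = 0.425
Z_in = Z_0·(Z_L + jZ_0·tanβl)/(Z_0 + jZ_L·tanβl) = 23.6 + j29.1 Ω
Γ_s = (Z_in − Z_s)/(Z_in + Z_s) = (-26.4 + j29.1)/(73.6 + j29.1), |Γ_s| = 0.496
VSWR = (1 + |Γ_s|)/(1 − |Γ_s|)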